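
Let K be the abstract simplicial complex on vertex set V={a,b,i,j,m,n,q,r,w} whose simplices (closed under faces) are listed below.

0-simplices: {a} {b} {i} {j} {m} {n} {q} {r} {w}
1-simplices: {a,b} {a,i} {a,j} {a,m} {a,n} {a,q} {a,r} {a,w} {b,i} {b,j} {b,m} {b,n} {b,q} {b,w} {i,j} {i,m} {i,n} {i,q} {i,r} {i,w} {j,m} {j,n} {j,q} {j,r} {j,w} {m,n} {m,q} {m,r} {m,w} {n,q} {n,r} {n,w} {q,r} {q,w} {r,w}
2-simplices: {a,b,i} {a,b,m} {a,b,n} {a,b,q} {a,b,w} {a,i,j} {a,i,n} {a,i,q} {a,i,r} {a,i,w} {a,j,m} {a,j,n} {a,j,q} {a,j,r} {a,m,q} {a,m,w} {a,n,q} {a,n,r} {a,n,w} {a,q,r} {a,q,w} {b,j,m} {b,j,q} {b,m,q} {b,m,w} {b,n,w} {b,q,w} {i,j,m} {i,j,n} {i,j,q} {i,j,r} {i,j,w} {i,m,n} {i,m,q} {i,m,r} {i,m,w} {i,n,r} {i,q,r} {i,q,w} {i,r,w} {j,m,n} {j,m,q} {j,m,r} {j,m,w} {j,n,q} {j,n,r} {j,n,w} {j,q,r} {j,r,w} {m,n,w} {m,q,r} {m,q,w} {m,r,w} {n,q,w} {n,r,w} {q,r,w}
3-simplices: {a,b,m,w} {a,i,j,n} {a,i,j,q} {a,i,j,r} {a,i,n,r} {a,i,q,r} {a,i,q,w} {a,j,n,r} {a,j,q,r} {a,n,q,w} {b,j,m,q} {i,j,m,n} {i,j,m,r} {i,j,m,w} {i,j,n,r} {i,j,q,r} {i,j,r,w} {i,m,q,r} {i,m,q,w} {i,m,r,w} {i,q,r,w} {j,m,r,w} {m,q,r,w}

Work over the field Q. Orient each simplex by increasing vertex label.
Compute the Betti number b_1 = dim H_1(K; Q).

n_0=9 n_1=35 n_2=56 n_3=23  [Q]
∂1: piv[ab,ai,aj,am,an,aq,ar,aw] rk=8  ker:bi,bj,bm,bn,bq,bw,ij,im,in,iq,ir,iw,jm,jn,jq,jr,jw,mn,mq,mr,mw,nq,nr,nw,qr,qw,rw
∂2: piv[abi,abm,abn,abq,abw,aij,ain,aiq,air,aiw,ajm,ajn,ajq,ajr,amq,amw,anq,anr,anw,aqr,aqw,bjm,ijm,ijw,imn,imr,irw] rk=27  ker:bjq,bmq,bmw,bnw,bqw,ijn,ijq,ijr,imq,imw,inr,iqr,iqw,jmn,jmq,jmr,jmw,jnq,jnr,jnw,jqr,jrw,mnw,mqr,mqw,mrw,nqw,nrw,qrw
∂3: piv[abmw,aijn,aijq,aijr,ainr,aiqr,aiqw,ajnr,ajqr,anqw,bjmq,ijmn,ijmr,ijmw,ijrw,imqr,imqw,imrw,iqrw] rk=19  ker:ijnr,ijqr,jmrw,mqrw
b_1=(35−8)−27=0

b_1=0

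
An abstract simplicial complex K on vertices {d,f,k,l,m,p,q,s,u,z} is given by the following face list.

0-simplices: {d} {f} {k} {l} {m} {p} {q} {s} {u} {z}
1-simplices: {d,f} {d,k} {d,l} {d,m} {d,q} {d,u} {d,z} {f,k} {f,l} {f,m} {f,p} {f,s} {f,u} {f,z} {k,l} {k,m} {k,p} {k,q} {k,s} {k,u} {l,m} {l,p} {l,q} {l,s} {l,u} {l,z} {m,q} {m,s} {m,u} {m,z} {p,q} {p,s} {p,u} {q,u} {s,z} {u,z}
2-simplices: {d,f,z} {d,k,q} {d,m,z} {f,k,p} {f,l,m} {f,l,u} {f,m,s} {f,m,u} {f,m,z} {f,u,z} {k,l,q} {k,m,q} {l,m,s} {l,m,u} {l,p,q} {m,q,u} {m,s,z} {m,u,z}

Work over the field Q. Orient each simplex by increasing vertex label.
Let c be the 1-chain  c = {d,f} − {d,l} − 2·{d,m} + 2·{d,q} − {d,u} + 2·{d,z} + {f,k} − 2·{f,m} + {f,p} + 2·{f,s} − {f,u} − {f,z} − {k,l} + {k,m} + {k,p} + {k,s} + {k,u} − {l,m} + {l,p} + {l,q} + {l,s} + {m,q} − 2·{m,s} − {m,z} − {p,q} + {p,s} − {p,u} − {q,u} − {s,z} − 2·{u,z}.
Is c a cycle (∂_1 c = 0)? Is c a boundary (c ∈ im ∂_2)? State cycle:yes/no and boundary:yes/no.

cycle:no boundary:no

n_0=10 n_1=36 n_2=18  [Q]
∂1: piv[df,dk,dl,dm,dq,du,dz,fp,fs] rk=9  ker:fk,fl,fm,fu,fz,kl,km,kp,kq,ks,ku,lm,lp,lq,ls,lu,lz,mq,ms,mu,mz,pq,ps,pu,qu,sz,uz
∂2: piv[dfz,dkq,dmz,fkp,flm,flu,fms,fmu,fmz,fuz,klq,kmq,lms,lpq,mqu,msz] rk=16  ker:lmu,muz
∂1c = −{d} + {f} − 2·{k} − 4·{l} − 2·{m} + 4·{p} + 4·{q} + 4·{s} − {u} − 3·{z}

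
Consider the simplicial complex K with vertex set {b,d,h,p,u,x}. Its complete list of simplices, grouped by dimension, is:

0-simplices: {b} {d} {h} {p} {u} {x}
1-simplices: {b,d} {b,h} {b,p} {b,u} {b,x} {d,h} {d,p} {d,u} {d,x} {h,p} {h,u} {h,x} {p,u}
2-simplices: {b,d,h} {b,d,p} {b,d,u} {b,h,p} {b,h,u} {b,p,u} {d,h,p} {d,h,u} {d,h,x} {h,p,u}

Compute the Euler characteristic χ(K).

n_0=6 n_1=13 n_2=10
χ=+6−13+10=3

χ(K)=3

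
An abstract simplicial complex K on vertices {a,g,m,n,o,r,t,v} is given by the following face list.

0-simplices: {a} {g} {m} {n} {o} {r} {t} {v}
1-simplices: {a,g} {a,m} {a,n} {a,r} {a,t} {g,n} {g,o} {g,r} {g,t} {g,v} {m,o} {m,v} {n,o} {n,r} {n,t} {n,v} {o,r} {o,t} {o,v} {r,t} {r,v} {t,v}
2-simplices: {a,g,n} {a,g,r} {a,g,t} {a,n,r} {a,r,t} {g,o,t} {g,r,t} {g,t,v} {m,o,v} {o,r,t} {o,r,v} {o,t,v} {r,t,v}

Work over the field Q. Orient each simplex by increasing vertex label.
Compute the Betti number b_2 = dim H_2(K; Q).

b_2=2

n_0=8 n_1=22 n_2=13  [Q]
∂1: piv[ag,am,an,ar,at,go,gv] rk=7  ker:gn,gr,gt,mo,mv,no,nr,nt,nv,or,ot,ov,rt,rv,tv
∂2: piv[agn,agr,agt,anr,art,got,gtv,mov,ort,orv,otv] rk=11  ker:grt,rtv
b_2=(13−11)−0=2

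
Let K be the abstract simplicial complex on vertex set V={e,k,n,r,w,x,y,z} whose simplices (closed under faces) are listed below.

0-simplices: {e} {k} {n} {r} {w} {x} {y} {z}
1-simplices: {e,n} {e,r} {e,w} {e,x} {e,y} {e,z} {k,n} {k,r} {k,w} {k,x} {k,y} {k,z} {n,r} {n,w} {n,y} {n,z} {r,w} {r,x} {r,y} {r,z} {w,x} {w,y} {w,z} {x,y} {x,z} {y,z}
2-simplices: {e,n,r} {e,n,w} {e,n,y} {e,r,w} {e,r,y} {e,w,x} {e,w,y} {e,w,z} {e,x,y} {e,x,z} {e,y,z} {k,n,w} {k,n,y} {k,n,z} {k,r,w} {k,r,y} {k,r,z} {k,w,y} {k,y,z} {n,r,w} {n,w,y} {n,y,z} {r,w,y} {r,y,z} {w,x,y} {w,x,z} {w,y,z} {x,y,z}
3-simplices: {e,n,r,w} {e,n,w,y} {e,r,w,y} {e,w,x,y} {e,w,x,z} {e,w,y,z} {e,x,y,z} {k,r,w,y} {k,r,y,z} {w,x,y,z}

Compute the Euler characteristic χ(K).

n_0=8 n_1=26 n_2=28 n_3=10
χ=+8−26+28−10=0

χ(K)=0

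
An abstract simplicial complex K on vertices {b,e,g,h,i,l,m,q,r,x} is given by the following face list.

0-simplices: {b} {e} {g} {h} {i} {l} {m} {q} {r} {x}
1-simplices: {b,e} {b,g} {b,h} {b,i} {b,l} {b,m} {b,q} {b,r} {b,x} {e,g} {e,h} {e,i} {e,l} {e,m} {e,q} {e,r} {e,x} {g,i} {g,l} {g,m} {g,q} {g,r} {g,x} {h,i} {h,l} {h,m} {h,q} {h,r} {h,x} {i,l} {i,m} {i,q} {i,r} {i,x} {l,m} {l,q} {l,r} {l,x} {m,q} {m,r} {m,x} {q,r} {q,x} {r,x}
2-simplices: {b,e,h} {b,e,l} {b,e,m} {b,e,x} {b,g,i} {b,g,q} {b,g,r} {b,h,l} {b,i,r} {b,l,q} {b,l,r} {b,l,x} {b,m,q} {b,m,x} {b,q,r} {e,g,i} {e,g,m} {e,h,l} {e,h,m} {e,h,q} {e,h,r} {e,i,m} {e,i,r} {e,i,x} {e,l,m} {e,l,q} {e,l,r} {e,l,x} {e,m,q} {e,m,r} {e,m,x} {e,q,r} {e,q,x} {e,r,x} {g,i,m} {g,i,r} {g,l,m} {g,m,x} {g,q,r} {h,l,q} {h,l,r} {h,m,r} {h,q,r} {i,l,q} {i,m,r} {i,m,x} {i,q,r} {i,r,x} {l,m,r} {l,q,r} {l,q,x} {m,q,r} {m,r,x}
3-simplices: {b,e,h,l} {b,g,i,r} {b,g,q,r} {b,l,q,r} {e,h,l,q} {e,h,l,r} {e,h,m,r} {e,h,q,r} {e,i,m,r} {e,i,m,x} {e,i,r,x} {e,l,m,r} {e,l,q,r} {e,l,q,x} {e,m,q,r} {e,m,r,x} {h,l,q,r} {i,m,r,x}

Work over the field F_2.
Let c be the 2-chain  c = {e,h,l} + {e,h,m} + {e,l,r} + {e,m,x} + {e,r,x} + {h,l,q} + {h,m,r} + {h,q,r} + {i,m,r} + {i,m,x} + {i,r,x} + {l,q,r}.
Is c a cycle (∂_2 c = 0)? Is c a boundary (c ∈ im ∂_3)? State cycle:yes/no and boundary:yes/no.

n_0=10 n_1=44 n_2=53 n_3=18  [Z2]
∂1: piv[be,bg,bh,bi,bl,bm,bq,br,bx] rk=9  ker:eg,eh,ei,el,em,eq,er,ex,gi,gl,gm,gq,gr,gx,hi,hl,hm,hq,hr,hx,il,im,iq,ir,ix,lm,lq,lr,lx,mq,mr,mx,qr,qx,rx
∂2: piv[beh,bel,bem,bex,bgi,bgq,bgr,bhl,bir,blq,blr,blx,bmq,bmx,bqr,egi,egm,ehm,ehq,ehr,eim,eir,eix,elm,elq,elr,emr,eqx,erx,glm,gmx,ilq,iqr] rk=33  ker:ehl,elx,emq,emx,eqr,gim,gir,gqr,hlq,hlr,hmr,hqr,imr,imx,irx,lmr,lqr,lqx,mqr,mrx
∂3: piv[behl,bgir,bgqr,blqr,ehlq,ehlr,ehmr,ehqr,eimr,eimx,eirx,elmr,elqr,elqx,emqr,emrx] rk=16  ker:hlqr,imrx
∂2c = 0
c vs im∂3: reduces to 0 ⇒ boundary

cycle:yes boundary:yes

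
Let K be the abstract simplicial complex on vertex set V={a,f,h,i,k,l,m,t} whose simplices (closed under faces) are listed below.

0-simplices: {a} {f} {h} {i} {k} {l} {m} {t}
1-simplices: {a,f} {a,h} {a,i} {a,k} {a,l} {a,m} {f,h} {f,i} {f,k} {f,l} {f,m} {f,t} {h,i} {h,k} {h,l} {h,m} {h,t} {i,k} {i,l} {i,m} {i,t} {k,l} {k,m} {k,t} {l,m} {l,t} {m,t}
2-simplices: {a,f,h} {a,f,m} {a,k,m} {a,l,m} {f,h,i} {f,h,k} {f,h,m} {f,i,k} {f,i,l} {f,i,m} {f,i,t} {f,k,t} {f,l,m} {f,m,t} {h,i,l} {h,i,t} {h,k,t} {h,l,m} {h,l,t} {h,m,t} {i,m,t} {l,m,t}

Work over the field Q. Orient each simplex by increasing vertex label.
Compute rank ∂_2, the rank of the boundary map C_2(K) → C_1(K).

n_0=8 n_1=27 n_2=22  [Q]
∂1: piv[af,ah,ai,ak,al,am,ft] rk=7  ker:fh,fi,fk,fl,fm,hi,hk,hl,hm,ht,ik,il,im,it,kl,km,kt,lm,lt,mt
∂2: piv[afh,afm,akm,alm,fhi,fhk,fhm,fik,fil,fim,fit,fkt,flm,fmt,hil,hit,hlt] rk=17  ker:hkt,hlm,hmt,imt,lmt
rk∂_2=17

rank∂_2=17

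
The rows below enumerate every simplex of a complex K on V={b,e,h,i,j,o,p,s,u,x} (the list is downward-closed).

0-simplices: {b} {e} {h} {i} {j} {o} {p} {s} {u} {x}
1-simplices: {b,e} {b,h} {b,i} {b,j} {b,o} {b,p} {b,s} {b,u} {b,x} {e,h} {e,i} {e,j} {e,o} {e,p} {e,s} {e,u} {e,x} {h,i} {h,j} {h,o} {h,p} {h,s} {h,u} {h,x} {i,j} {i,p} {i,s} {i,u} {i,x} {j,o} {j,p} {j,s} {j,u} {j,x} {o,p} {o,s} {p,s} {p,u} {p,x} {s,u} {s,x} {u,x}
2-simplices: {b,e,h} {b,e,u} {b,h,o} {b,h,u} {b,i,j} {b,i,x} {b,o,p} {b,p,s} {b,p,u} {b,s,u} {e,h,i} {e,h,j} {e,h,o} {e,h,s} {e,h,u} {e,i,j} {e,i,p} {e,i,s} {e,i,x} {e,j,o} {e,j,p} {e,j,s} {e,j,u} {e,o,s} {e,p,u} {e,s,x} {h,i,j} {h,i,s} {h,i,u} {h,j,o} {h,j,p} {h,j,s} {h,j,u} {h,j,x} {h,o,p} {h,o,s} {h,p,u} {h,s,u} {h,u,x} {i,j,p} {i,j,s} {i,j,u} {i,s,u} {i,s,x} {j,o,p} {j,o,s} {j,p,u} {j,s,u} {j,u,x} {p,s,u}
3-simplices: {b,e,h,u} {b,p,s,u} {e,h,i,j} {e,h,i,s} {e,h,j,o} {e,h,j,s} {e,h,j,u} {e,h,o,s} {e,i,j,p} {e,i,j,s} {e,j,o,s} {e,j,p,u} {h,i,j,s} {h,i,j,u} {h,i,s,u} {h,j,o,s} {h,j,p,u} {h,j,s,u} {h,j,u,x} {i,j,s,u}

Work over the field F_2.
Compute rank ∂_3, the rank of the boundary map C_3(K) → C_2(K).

rank∂_3=17

n_0=10 n_1=42 n_2=50 n_3=20  [Z2]
∂1: piv[be,bh,bi,bj,bo,bp,bs,bu,bx] rk=9  ker:eh,ei,ej,eo,ep,es,eu,ex,hi,hj,ho,hp,hs,hu,hx,ij,ip,is,iu,ix,jo,jp,js,ju,jx,op,os,ps,pu,px,su,sx,ux
∂2: piv[beh,beu,bho,bhu,bij,bix,bop,bps,bpu,bsu,ehi,ehj,eho,ehs,eij,eip,eis,eix,ejo,ejp,ejs,eju,eos,epu,esx,hiu,hjp,hjx,hsu,hux] rk=30  ker:ehu,hij,his,hjo,hjs,hju,hop,hos,hpu,ijp,ijs,iju,isu,isx,jop,jos,jpu,jsu,jux,psu
∂3: piv[behu,bpsu,ehij,ehis,ehjo,ehjs,ehju,ehos,eijp,eijs,ejos,ejpu,hiju,hisu,hjpu,hjsu,hjux] rk=17  ker:hijs,hjos,ijsu
rk∂_3=17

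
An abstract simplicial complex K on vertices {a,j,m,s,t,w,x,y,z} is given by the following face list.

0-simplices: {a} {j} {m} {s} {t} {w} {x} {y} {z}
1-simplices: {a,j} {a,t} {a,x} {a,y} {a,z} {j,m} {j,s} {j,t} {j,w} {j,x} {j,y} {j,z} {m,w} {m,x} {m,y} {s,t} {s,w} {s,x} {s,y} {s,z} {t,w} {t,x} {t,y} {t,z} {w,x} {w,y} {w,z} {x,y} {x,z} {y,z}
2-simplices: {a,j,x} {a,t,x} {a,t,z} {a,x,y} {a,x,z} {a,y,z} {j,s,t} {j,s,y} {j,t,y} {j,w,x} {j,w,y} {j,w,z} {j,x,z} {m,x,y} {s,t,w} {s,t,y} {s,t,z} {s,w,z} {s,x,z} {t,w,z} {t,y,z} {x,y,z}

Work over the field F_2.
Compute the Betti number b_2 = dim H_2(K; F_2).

n_0=9 n_1=30 n_2=22  [Z2]
∂1: piv[aj,at,ax,ay,az,jm,js,jw] rk=8  ker:jt,jx,jy,jz,mw,mx,my,st,sw,sx,sy,sz,tw,tx,ty,tz,wx,wy,wz,xy,xz,yz
∂2: piv[ajx,atx,atz,axy,axz,ayz,jst,jsy,jty,jwx,jwy,jwz,jxz,mxy,stw,stz,swz,sxz,tyz] rk=19  ker:sty,twz,xyz
b_2=(22−19)−0=3

b_2=3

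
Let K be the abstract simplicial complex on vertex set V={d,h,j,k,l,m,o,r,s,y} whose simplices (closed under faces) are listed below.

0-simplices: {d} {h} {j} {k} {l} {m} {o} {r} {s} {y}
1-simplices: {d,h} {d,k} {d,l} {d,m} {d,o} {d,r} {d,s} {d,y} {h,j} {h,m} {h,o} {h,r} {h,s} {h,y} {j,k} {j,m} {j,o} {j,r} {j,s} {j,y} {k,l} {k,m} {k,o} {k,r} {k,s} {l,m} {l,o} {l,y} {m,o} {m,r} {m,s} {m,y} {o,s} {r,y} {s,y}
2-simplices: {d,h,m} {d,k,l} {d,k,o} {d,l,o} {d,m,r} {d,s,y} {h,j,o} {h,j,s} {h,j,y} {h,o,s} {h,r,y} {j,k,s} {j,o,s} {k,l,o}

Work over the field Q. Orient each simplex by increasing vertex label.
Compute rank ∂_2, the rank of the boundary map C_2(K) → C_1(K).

n_0=10 n_1=35 n_2=14  [Q]
∂1: piv[dh,dk,dl,dm,do,dr,ds,dy,hj] rk=9  ker:hm,ho,hr,hs,hy,jk,jm,jo,jr,js,jy,kl,km,ko,kr,ks,lm,lo,ly,mo,mr,ms,my,os,ry,sy
∂2: piv[dhm,dkl,dko,dlo,dmr,dsy,hjo,hjs,hjy,hos,hry,jks] rk=12  ker:jos,klo
rk∂_2=12

rank∂_2=12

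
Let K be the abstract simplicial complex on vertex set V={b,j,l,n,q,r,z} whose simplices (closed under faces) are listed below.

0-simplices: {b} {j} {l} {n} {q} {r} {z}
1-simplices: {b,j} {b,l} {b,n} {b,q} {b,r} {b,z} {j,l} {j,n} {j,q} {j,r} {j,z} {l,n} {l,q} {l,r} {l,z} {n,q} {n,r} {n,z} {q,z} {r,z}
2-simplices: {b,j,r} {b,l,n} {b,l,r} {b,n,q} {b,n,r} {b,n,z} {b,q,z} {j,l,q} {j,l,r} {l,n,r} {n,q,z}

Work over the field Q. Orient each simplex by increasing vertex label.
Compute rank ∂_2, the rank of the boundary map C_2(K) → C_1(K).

rank∂_2=9

n_0=7 n_1=20 n_2=11  [Q]
∂1: piv[bj,bl,bn,bq,br,bz] rk=6  ker:jl,jn,jq,jr,jz,ln,lq,lr,lz,nq,nr,nz,qz,rz
∂2: piv[bjr,bln,blr,bnq,bnr,bnz,bqz,jlq,jlr] rk=9  ker:lnr,nqz
rk∂_2=9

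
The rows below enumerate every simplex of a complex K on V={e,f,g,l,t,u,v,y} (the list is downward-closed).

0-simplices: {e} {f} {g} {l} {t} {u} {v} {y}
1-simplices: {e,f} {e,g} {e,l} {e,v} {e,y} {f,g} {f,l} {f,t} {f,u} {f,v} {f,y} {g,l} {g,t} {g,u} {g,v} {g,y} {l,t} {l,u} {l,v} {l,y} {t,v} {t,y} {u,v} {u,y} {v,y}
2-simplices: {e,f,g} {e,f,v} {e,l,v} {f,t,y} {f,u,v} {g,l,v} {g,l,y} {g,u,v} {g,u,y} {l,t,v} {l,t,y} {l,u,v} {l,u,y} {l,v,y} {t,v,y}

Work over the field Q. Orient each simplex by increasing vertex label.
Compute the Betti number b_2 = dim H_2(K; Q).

n_0=8 n_1=25 n_2=15  [Q]
∂1: piv[ef,eg,el,ev,ey,ft,fu] rk=7  ker:fg,fl,fv,fy,gl,gt,gu,gv,gy,lt,lu,lv,ly,tv,ty,uv,uy,vy
∂2: piv[efg,efv,elv,fty,fuv,glv,gly,guv,guy,ltv,lty,luv,lvy] rk=13  ker:luy,tvy
b_2=(15−13)−0=2

b_2=2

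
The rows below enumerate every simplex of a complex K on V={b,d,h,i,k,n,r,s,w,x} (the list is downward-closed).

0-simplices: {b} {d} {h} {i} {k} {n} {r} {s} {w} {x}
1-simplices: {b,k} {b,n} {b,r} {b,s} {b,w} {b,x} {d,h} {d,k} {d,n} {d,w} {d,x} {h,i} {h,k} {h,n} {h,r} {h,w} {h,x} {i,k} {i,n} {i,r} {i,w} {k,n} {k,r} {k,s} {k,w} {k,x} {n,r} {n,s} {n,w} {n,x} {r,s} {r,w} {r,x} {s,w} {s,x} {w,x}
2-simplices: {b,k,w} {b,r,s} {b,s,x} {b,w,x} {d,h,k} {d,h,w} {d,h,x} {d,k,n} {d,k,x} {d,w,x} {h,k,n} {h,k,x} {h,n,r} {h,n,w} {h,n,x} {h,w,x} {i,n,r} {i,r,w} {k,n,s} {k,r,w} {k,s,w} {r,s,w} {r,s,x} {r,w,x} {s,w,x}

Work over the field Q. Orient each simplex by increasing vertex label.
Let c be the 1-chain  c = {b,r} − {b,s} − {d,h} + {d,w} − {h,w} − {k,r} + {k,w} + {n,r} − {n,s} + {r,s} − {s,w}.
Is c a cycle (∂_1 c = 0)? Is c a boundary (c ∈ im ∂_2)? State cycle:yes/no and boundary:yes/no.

n_0=10 n_1=36 n_2=25  [Q]
∂1: piv[bk,bn,br,bs,bw,bx,dh,dk,hi] rk=9  ker:dn,dw,dx,hk,hn,hr,hw,hx,ik,in,ir,iw,kn,kr,ks,kw,kx,nr,ns,nw,nx,rs,rw,rx,sw,sx,wx
∂2: piv[bkw,brs,bsx,bwx,dhk,dhw,dhx,dkn,dkx,dwx,hkn,hnr,hnw,hnx,inr,irw,kns,krw,ksw,rsw,rsx,rwx] rk=22  ker:hkx,hwx,swx
∂1c = 0
c vs im∂2: residual ≠ 0 ⇒ not boundary

cycle:yes boundary:no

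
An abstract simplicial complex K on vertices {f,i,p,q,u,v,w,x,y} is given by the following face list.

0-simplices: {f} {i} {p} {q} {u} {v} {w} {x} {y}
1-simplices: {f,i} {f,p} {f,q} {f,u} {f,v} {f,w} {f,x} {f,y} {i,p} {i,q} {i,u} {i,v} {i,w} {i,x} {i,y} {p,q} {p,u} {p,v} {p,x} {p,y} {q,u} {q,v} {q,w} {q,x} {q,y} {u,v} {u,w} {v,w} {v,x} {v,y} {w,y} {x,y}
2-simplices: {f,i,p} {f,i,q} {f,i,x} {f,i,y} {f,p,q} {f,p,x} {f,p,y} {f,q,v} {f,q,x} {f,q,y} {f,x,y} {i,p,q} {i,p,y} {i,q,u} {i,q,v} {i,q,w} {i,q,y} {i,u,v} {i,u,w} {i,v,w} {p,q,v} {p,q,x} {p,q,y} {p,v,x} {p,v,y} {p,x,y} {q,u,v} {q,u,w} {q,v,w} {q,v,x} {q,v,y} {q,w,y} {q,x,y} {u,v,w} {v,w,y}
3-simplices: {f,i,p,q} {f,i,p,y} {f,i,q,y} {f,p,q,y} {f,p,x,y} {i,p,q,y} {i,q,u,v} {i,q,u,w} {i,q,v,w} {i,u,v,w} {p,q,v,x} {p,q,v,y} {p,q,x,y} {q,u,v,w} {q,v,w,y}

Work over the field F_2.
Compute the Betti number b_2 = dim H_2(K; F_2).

b_2=1

n_0=9 n_1=32 n_2=35 n_3=15  [Z2]
∂1: piv[fi,fp,fq,fu,fv,fw,fx,fy] rk=8  ker:ip,iq,iu,iv,iw,ix,iy,pq,pu,pv,px,py,qu,qv,qw,qx,qy,uv,uw,vw,vx,vy,wy,xy
∂2: piv[fip,fiq,fix,fiy,fpq,fpx,fpy,fqv,fqx,fqy,fxy,iqu,iqv,iqw,iuv,iuw,ivw,pqv,pvx,pvy,qwy] rk=21  ker:ipq,ipy,iqy,pqx,pqy,pxy,quv,quw,qvw,qvx,qvy,qxy,uvw,vwy
∂3: piv[fipq,fipy,fiqy,fpqy,fpxy,iquv,iquw,iqvw,iuvw,pqvx,pqvy,pqxy,qvwy] rk=13  ker:ipqy,quvw
b_2=(35−21)−13=1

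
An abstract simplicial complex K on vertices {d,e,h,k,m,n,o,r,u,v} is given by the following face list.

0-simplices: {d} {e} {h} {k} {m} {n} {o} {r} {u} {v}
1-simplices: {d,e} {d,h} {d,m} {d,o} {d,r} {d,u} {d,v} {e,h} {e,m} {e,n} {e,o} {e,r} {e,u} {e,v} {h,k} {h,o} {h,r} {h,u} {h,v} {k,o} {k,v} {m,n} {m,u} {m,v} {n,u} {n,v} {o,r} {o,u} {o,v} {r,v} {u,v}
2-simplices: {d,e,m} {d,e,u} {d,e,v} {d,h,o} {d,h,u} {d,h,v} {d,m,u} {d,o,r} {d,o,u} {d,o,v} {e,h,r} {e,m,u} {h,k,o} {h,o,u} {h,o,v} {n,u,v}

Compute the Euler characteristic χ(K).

χ(K)=-5

n_0=10 n_1=31 n_2=16
χ=+10−31+16=-5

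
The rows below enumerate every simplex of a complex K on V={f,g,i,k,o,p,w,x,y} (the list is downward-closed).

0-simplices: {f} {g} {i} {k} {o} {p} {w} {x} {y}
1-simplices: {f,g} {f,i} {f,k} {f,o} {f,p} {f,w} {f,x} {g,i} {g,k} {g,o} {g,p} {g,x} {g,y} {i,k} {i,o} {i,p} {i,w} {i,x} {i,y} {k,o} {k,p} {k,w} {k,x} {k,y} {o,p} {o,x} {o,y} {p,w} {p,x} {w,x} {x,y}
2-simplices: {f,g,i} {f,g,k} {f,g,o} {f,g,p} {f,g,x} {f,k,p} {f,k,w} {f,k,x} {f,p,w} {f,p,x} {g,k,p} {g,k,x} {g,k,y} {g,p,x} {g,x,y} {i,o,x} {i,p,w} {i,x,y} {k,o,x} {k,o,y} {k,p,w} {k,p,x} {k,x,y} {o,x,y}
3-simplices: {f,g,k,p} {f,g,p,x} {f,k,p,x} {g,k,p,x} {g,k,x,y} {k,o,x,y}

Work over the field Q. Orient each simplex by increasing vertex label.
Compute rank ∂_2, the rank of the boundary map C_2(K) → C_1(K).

rank∂_2=17

n_0=9 n_1=31 n_2=24 n_3=6  [Q]
∂1: piv[fg,fi,fk,fo,fp,fw,fx,gy] rk=8  ker:gi,gk,go,gp,gx,ik,io,ip,iw,ix,iy,ko,kp,kw,kx,ky,op,ox,oy,pw,px,wx,xy
∂2: piv[fgi,fgk,fgo,fgp,fgx,fkp,fkw,fkx,fpw,fpx,gky,gxy,iox,ipw,ixy,kox,koy] rk=17  ker:gkp,gkx,gpx,kpw,kpx,kxy,oxy
∂3: piv[fgkp,fgpx,fkpx,gkpx,gkxy,koxy] rk=6
rk∂_2=17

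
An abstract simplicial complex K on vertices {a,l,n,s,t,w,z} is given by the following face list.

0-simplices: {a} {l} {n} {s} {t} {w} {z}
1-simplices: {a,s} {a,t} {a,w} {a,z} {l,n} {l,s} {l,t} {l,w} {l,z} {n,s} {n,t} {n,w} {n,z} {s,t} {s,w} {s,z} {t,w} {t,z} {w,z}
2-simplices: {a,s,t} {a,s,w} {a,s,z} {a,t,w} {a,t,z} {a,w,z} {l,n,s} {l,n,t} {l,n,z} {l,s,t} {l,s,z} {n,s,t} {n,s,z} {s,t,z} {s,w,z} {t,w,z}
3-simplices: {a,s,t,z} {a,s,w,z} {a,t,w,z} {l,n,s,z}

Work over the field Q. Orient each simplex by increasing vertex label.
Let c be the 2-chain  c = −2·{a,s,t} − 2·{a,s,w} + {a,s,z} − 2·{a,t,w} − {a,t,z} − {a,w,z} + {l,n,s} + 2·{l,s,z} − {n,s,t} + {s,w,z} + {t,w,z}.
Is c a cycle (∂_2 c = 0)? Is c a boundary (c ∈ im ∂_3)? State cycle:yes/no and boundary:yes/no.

cycle:no boundary:no

n_0=7 n_1=19 n_2=16 n_3=4  [Q]
∂1: piv[as,at,aw,az,ln,ls] rk=6  ker:lt,lw,lz,ns,nt,nw,nz,st,sw,sz,tw,tz,wz
∂2: piv[ast,asw,asz,atw,atz,awz,lns,lnt,lnz,lst,lsz] rk=11  ker:nst,nsz,stz,swz,twz
∂3: piv[astz,aswz,atwz,lnsz] rk=4
∂2c = −3·{a,s} − {a,t} + 3·{a,w} + {a,z} + {l,n} + {l,s} − 2·{l,z} + {n,t} − 3·{s,t} − {s,w} + 2·{s,z} − {t,w} − 2·{t,z} + {w,z}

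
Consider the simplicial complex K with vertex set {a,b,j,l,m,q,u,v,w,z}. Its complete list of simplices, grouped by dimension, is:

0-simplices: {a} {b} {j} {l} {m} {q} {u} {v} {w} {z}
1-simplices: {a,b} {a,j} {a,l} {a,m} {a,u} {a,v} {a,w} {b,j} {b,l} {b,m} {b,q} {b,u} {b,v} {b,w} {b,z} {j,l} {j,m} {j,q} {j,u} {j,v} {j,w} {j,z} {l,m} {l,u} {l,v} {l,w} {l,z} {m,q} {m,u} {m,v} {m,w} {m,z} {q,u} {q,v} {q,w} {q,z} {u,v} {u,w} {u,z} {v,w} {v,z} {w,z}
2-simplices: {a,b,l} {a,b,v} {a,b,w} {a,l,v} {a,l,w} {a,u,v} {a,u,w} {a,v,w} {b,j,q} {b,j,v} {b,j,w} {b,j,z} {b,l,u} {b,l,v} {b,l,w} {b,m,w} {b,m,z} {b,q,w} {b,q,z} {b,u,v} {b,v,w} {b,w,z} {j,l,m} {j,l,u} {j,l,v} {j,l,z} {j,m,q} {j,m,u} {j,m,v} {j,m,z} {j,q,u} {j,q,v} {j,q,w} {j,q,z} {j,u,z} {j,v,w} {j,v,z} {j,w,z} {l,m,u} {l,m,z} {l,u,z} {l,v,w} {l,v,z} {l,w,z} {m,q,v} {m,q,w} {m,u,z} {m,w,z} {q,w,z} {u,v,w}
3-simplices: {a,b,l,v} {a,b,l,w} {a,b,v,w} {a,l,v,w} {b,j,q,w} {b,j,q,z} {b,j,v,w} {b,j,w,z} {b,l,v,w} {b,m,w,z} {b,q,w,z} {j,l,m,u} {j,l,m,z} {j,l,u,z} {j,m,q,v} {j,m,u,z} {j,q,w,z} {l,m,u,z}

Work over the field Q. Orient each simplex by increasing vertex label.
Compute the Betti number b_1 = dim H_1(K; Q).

n_0=10 n_1=42 n_2=50 n_3=18  [Q]
∂1: piv[ab,aj,al,am,au,av,aw,bq,bz] rk=9  ker:bj,bl,bm,bu,bv,bw,jl,jm,jq,ju,jv,jw,jz,lm,lu,lv,lw,lz,mq,mu,mv,mw,mz,qu,qv,qw,qz,uv,uw,uz,vw,vz,wz
∂2: piv[abl,abv,abw,alv,alw,auv,auw,avw,bjq,bjv,bjw,bjz,blu,bmw,bmz,bqw,bqz,buv,bwz,jlm,jlu,jlv,jlz,jmq,jmu,jmv,jmz,jqu,jqv,juz,jvz] rk=31  ker:blv,blw,bvw,jqw,jqz,jvw,jwz,lmu,lmz,luz,lvw,lvz,lwz,mqv,mqw,muz,mwz,qwz,uvw
∂3: piv[ablv,ablw,abvw,alvw,bjqw,bjqz,bjvw,bjwz,bmwz,bqwz,jlmu,jlmz,jluz,jmqv,jmuz] rk=15  ker:blvw,jqwz,lmuz
b_1=(42−9)−31=2

b_1=2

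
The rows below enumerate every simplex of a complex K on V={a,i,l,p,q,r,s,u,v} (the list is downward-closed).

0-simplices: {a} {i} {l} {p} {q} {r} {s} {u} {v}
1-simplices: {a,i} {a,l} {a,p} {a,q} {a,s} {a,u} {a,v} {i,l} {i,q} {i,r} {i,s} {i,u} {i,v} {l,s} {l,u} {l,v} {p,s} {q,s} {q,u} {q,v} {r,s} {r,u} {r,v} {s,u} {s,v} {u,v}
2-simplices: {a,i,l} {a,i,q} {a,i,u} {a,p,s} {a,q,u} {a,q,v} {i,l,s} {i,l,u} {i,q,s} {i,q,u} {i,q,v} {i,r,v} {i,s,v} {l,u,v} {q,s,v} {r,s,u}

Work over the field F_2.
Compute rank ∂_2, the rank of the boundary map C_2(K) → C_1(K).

rank∂_2=14

n_0=9 n_1=26 n_2=16  [Z2]
∂1: piv[ai,al,ap,aq,as,au,av,ir] rk=8  ker:il,iq,is,iu,iv,ls,lu,lv,ps,qs,qu,qv,rs,ru,rv,su,sv,uv
∂2: piv[ail,aiq,aiu,aps,aqu,aqv,ils,ilu,iqs,iqv,irv,isv,luv,rsu] rk=14  ker:iqu,qsv
rk∂_2=14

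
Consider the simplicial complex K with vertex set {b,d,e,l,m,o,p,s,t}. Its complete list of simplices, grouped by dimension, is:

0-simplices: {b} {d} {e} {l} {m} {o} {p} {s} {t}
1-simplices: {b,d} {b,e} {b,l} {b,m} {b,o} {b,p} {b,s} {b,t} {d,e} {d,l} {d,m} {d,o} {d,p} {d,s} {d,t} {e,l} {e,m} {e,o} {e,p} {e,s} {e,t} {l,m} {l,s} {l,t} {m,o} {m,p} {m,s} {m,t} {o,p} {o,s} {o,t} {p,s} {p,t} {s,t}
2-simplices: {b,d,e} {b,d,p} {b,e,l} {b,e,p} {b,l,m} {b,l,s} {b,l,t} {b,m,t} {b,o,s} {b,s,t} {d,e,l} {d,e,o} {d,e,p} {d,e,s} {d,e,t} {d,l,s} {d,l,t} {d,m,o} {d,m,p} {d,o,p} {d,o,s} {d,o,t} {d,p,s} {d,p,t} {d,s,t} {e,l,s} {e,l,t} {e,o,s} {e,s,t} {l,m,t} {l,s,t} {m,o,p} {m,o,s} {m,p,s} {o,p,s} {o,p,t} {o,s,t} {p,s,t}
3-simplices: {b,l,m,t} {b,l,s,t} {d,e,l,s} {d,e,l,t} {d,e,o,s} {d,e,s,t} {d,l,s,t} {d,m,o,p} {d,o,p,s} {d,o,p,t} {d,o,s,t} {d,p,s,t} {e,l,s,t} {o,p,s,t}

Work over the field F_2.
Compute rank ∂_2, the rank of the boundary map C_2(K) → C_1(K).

n_0=9 n_1=34 n_2=38 n_3=14  [Z2]
∂1: piv[bd,be,bl,bm,bo,bp,bs,bt] rk=8  ker:de,dl,dm,do,dp,ds,dt,el,em,eo,ep,es,et,lm,ls,lt,mo,mp,ms,mt,op,os,ot,ps,pt,st
∂2: piv[bde,bdp,bel,bep,blm,bls,blt,bmt,bos,bst,del,deo,des,det,dls,dlt,dmo,dmp,dop,dos,dot,dps,dpt,mos] rk=24  ker:dep,dst,els,elt,eos,est,lmt,lst,mop,mps,ops,opt,ost,pst
∂3: piv[blmt,blst,dels,delt,deos,dest,dlst,dmop,dops,dopt,dost,dpst] rk=12  ker:elst,opst
rk∂_2=24

rank∂_2=24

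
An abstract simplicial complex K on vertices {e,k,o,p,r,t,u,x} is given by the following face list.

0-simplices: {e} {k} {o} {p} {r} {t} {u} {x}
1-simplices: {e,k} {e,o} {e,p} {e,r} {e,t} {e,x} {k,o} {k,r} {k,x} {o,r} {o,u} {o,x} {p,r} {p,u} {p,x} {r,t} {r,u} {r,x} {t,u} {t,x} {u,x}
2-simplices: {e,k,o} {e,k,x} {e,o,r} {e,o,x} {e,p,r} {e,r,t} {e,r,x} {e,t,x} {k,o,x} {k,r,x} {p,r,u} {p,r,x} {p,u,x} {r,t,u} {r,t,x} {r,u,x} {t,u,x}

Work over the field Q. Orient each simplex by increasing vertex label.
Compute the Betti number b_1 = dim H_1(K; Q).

n_0=8 n_1=21 n_2=17  [Q]
∂1: piv[ek,eo,ep,er,et,ex,ou] rk=7  ker:ko,kr,kx,or,ox,pr,pu,px,rt,ru,rx,tu,tx,ux
∂2: piv[eko,ekx,eor,eox,epr,ert,erx,etx,krx,pru,prx,pux,rtu] rk=13  ker:kox,rtx,rux,tux
b_1=(21−7)−13=1

b_1=1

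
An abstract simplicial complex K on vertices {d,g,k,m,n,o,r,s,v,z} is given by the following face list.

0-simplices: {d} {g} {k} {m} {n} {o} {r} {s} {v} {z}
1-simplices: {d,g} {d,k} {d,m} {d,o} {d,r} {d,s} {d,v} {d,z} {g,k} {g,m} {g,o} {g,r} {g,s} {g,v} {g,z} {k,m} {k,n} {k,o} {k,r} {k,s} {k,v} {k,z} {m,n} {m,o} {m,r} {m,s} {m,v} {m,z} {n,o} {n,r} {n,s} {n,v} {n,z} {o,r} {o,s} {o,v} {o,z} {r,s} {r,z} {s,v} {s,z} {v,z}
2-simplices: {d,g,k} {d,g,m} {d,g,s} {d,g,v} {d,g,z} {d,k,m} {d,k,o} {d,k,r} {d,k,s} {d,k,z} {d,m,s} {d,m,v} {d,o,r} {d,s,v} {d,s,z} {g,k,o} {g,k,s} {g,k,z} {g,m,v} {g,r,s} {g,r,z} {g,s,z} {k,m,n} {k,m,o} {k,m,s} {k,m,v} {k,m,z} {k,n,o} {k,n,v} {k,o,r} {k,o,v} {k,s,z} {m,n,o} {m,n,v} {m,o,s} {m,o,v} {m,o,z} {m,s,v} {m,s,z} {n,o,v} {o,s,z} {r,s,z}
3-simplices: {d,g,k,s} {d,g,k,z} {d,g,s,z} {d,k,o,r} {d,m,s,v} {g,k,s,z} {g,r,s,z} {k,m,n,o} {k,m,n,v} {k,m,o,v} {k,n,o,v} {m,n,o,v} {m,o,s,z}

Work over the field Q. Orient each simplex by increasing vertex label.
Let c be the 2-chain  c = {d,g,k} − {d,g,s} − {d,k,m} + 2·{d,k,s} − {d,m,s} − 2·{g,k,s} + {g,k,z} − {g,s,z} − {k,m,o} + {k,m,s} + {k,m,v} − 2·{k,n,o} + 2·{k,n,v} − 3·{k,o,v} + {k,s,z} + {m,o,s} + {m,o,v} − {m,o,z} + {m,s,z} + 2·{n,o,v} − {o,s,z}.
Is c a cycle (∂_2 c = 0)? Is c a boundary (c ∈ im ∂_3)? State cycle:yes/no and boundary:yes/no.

cycle:yes boundary:no

n_0=10 n_1=42 n_2=42 n_3=13  [Q]
∂1: piv[dg,dk,dm,do,dr,ds,dv,dz,kn] rk=9  ker:gk,gm,go,gr,gs,gv,gz,km,ko,kr,ks,kv,kz,mn,mo,mr,ms,mv,mz,no,nr,ns,nv,nz,or,os,ov,oz,rs,rz,sv,sz,vz
∂2: piv[dgk,dgm,dgs,dgv,dgz,dkm,dko,dkr,dks,dkz,dms,dmv,dor,dsv,dsz,gko,grs,grz,kmn,kmo,kmv,kmz,kno,knv,kov,mos,moz] rk=27  ker:gks,gkz,gmv,gsz,kms,kor,ksz,mno,mnv,mov,msv,msz,nov,osz,rsz
∂3: piv[dgks,dgkz,dgsz,dkor,dmsv,gksz,grsz,kmno,kmnv,kmov,knov,mosz] rk=12  ker:mnov
∂2c = 0
c vs im∂3: residual ≠ 0 ⇒ not boundary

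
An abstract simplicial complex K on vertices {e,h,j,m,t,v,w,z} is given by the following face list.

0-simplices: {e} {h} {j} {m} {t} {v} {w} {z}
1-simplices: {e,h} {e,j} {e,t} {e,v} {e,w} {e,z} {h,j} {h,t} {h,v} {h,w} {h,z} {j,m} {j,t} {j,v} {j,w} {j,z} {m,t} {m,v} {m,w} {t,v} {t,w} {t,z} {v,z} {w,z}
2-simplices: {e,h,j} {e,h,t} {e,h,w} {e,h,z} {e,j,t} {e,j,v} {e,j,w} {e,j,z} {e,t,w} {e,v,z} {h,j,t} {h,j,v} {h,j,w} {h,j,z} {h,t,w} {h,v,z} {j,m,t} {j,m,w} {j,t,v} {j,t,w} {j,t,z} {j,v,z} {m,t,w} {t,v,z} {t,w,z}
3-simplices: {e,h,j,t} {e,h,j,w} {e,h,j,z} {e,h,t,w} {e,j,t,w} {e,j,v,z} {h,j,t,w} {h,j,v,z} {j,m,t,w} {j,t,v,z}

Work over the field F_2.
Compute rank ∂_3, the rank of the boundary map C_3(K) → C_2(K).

rank∂_3=9

n_0=8 n_1=24 n_2=25 n_3=10  [Z2]
∂1: piv[eh,ej,et,ev,ew,ez,jm] rk=7  ker:hj,ht,hv,hw,hz,jt,jv,jw,jz,mt,mv,mw,tv,tw,tz,vz,wz
∂2: piv[ehj,eht,ehw,ehz,ejt,ejv,ejw,ejz,etw,evz,hjv,jmt,jmw,jtv,jtz,twz] rk=16  ker:hjt,hjw,hjz,htw,hvz,jtw,jvz,mtw,tvz
∂3: piv[ehjt,ehjw,ehjz,ehtw,ejtw,ejvz,hjvz,jmtw,jtvz] rk=9  ker:hjtw
rk∂_3=9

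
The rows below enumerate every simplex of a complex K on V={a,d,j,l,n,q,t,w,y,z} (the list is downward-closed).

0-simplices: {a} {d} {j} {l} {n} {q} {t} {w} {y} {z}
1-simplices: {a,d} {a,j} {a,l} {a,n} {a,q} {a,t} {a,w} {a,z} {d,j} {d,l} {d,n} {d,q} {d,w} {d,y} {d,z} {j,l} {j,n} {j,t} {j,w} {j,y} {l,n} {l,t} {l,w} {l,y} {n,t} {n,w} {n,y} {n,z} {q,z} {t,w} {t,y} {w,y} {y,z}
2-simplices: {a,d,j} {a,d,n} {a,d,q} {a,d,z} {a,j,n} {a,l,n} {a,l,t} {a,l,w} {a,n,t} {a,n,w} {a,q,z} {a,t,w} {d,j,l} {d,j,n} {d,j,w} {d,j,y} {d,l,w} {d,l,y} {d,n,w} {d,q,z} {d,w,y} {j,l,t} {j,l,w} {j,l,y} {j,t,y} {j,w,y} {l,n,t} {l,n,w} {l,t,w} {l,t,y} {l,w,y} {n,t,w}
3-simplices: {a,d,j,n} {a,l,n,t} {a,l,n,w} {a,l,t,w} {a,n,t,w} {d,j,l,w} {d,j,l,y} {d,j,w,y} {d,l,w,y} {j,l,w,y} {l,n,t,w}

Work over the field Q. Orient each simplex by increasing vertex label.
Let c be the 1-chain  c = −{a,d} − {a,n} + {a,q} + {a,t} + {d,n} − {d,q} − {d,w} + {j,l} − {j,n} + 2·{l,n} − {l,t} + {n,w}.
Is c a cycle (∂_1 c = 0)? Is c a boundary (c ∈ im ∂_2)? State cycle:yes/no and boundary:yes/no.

cycle:yes boundary:yes

n_0=10 n_1=33 n_2=32 n_3=11  [Q]
∂1: piv[ad,aj,al,an,aq,at,aw,az,dy] rk=9  ker:dj,dl,dn,dq,dw,dz,jl,jn,jt,jw,jy,ln,lt,lw,ly,nt,nw,ny,nz,qz,tw,ty,wy,yz
∂2: piv[adj,adn,adq,adz,ajn,aln,alt,alw,ant,anw,aqz,atw,djl,djw,djy,dlw,dly,dnw,dwy,jlt,jty] rk=21  ker:djn,dqz,jlw,jly,jwy,lnt,lnw,ltw,lty,lwy,ntw
∂3: piv[adjn,alnt,alnw,altw,antw,djlw,djly,djwy,dlwy] rk=9  ker:jlwy,lntw
∂1c = 0
c vs im∂2: reduces to 0 ⇒ boundary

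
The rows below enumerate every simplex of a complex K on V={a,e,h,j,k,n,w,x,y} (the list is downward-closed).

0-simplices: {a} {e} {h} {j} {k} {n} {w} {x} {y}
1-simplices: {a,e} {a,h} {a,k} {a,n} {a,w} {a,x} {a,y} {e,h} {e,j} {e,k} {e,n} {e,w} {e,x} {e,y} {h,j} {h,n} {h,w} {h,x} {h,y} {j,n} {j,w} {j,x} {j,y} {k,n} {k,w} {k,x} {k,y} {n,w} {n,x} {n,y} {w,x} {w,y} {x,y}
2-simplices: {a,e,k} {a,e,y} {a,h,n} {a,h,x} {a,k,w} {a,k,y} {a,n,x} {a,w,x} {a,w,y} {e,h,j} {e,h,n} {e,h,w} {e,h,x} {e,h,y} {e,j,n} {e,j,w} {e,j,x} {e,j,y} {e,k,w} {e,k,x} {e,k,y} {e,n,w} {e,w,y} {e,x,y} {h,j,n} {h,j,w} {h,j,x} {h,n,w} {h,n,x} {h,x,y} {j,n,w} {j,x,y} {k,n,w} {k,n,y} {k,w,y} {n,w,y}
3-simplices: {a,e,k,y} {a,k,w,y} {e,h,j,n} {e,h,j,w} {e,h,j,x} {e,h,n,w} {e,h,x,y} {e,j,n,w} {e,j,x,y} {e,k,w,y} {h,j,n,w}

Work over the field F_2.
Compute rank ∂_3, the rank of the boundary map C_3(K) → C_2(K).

rank∂_3=10

n_0=9 n_1=33 n_2=36 n_3=11  [Z2]
∂1: piv[ae,ah,ak,an,aw,ax,ay,ej] rk=8  ker:eh,ek,en,ew,ex,ey,hj,hn,hw,hx,hy,jn,jw,jx,jy,kn,kw,kx,ky,nw,nx,ny,wx,wy,xy
∂2: piv[aek,aey,ahn,ahx,akw,aky,anx,awx,awy,ehj,ehn,ehw,ehx,ehy,ejn,ejw,ejx,ejy,ekw,ekx,enw,exy,knw,kny] rk=24  ker:eky,ewy,hjn,hjw,hjx,hnw,hnx,hxy,jnw,jxy,kwy,nwy
∂3: piv[aeky,akwy,ehjn,ehjw,ehjx,ehnw,ehxy,ejnw,ejxy,ekwy] rk=10  ker:hjnw
rk∂_3=10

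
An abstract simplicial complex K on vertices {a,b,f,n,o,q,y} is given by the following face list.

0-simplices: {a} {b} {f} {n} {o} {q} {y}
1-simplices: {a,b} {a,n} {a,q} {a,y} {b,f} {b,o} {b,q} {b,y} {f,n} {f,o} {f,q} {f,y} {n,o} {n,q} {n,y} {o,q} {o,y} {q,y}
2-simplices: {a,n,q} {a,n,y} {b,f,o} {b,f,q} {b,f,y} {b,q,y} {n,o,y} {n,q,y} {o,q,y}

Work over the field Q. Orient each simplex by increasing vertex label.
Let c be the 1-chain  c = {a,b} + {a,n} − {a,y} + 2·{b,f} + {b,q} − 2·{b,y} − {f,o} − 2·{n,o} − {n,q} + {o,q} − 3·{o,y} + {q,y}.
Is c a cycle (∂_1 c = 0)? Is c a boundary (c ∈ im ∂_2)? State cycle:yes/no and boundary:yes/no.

cycle:no boundary:no

n_0=7 n_1=18 n_2=9  [Q]
∂1: piv[ab,an,aq,ay,bf,bo] rk=6  ker:bq,by,fn,fo,fq,fy,no,nq,ny,oq,oy,qy
∂2: piv[anq,any,bfo,bfq,bfy,bqy,noy,nqy,oqy] rk=9
∂1c = −{a} + 3·{f} + 4·{n} − {o} − 5·{y}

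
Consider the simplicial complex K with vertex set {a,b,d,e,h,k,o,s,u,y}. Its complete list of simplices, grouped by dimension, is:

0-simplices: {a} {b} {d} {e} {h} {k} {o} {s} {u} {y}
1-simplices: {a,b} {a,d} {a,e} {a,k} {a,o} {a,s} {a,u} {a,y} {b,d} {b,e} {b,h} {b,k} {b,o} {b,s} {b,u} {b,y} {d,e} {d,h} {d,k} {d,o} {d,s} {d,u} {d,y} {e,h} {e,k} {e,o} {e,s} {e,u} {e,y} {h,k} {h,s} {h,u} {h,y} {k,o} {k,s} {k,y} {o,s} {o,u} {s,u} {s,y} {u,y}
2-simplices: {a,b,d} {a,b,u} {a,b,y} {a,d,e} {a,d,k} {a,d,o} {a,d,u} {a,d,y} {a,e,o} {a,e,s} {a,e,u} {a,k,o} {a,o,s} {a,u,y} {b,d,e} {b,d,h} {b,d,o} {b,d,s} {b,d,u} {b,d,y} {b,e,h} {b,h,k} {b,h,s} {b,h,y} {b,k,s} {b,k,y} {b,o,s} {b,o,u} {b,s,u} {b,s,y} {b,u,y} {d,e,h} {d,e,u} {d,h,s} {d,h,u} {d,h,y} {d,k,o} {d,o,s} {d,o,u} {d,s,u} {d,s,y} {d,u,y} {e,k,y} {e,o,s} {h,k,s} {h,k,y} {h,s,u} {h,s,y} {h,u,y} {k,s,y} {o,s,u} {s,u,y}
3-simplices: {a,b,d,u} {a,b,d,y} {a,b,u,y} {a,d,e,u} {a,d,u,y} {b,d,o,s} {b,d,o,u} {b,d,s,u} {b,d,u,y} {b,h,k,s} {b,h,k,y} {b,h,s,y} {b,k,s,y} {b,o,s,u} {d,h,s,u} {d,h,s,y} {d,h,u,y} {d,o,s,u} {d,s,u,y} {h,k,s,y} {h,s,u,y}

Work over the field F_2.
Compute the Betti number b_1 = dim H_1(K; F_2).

b_1=2

n_0=10 n_1=41 n_2=52 n_3=21  [Z2]
∂1: piv[ab,ad,ae,ak,ao,as,au,ay,bh] rk=9  ker:bd,be,bk,bo,bs,bu,by,de,dh,dk,do,ds,du,dy,eh,ek,eo,es,eu,ey,hk,hs,hu,hy,ko,ks,ky,os,ou,su,sy,uy
∂2: piv[abd,abu,aby,ade,adk,ado,adu,ady,aeo,aes,aeu,ako,aos,auy,bde,bdh,bdo,bds,beh,bhk,bhs,bhy,bks,bky,bos,bou,bsu,bsy,dhu,eky] rk=30  ker:bdu,bdy,buy,deh,deu,dhs,dhy,dko,dos,dou,dsu,dsy,duy,eos,hks,hky,hsu,hsy,huy,ksy,osu,suy
∂3: piv[abdu,abdy,abuy,adeu,aduy,bdos,bdou,bdsu,bhks,bhky,bhsy,bksy,bosu,dhsu,dhsy,dhuy,dsuy] rk=17  ker:bduy,dosu,hksy,hsuy
b_1=(41−9)−30=2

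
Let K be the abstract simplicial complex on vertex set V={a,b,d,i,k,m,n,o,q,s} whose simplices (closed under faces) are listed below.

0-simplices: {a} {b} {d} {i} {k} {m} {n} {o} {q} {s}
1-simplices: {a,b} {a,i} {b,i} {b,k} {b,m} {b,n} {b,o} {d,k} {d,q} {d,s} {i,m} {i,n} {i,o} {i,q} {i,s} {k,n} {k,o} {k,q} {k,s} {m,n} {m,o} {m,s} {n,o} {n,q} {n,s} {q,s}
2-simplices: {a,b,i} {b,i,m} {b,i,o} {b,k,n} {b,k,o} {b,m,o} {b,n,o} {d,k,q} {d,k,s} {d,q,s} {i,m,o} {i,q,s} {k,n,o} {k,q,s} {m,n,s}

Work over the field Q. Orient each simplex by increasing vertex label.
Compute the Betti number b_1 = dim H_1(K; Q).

n_0=10 n_1=26 n_2=15  [Q]
∂1: piv[ab,ai,bk,bm,bn,bo,dk,dq,ds] rk=9  ker:bi,im,in,io,iq,is,kn,ko,kq,ks,mn,mo,ms,no,nq,ns,qs
∂2: piv[abi,bim,bio,bkn,bko,bmo,bno,dkq,dks,dqs,iqs,mns] rk=12  ker:imo,kno,kqs
b_1=(26−9)−12=5

b_1=5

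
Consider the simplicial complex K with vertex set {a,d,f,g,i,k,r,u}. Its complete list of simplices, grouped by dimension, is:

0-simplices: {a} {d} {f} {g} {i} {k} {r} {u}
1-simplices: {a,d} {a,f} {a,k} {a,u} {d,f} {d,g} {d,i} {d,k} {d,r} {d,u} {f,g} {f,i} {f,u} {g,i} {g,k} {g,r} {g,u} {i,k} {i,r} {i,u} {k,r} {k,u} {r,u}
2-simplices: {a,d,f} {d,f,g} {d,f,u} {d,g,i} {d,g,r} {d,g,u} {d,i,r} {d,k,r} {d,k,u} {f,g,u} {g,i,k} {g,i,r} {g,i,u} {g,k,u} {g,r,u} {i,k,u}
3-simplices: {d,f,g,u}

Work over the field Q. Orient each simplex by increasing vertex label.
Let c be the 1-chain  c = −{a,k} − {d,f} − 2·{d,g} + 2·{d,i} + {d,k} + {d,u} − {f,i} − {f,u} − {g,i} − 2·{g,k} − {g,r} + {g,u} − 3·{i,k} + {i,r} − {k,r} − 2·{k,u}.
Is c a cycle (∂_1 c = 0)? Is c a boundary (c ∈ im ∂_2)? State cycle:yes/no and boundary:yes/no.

n_0=8 n_1=23 n_2=16 n_3=1  [Q]
∂1: piv[ad,af,ak,au,dg,di,dr] rk=7  ker:df,dk,du,fg,fi,fu,gi,gk,gr,gu,ik,ir,iu,kr,ku,ru
∂2: piv[adf,dfg,dfu,dgi,dgr,dgu,dir,dkr,dku,gik,giu,gku,gru] rk=13  ker:fgu,gir,iku
∂3: piv[dfgu] rk=1
∂1c = {a} − {d} + {f} + {g} + 2·{i} − 2·{k} − {r} − {u}

cycle:no boundary:no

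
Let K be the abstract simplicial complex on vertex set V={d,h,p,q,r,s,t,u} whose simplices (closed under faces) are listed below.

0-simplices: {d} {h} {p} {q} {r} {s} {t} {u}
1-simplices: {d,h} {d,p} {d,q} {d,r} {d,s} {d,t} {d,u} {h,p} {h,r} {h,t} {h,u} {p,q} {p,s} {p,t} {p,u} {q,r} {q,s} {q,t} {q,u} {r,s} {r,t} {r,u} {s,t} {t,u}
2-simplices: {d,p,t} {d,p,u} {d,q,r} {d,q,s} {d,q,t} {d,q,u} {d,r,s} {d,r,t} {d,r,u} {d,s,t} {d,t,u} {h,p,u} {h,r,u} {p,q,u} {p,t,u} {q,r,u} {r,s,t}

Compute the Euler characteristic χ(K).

χ(K)=1

n_0=8 n_1=24 n_2=17
χ=+8−24+17=1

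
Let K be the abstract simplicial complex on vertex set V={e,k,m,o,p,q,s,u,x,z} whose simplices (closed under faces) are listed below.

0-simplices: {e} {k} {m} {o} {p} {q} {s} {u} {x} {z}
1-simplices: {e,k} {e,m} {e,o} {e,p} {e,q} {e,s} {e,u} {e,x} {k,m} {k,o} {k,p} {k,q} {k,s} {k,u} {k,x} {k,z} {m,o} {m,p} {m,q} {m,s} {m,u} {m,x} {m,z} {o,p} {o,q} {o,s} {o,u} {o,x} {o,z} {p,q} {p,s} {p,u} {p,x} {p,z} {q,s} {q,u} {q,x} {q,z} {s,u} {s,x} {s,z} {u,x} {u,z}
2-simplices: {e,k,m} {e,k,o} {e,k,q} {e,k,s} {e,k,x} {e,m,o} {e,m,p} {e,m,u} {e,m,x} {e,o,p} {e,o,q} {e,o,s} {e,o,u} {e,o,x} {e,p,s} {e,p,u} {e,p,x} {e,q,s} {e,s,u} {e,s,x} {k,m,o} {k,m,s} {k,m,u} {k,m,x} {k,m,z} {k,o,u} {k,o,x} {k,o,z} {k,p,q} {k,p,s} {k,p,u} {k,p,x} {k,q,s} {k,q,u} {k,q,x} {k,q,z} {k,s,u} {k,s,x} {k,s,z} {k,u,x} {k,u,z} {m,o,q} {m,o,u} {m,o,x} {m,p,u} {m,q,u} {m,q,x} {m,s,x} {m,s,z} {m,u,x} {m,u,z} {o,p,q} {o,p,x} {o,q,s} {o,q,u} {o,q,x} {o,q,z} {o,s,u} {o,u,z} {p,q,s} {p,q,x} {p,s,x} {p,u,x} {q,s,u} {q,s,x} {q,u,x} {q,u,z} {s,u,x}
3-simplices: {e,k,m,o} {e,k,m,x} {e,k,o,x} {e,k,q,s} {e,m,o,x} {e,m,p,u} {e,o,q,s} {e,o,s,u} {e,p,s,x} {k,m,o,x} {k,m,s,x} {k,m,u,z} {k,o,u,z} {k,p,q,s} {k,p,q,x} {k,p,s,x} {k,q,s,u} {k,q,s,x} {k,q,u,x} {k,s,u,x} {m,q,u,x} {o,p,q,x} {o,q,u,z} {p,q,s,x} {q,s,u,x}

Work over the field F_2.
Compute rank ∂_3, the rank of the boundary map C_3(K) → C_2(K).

rank∂_3=22

n_0=10 n_1=43 n_2=68 n_3=25  [Z2]
∂1: piv[ek,em,eo,ep,eq,es,eu,ex,kz] rk=9  ker:km,ko,kp,kq,ks,ku,kx,mo,mp,mq,ms,mu,mx,mz,op,oq,os,ou,ox,oz,pq,ps,pu,px,pz,qs,qu,qx,qz,su,sx,sz,ux,uz
∂2: piv[ekm,eko,ekq,eks,ekx,emo,emp,emu,emx,eop,eoq,eos,eou,eox,eps,epu,epx,eqs,esu,esx,kms,kmu,kmz,koz,kpq,kps,kqu,kqx,kqz,ksz,kux,kuz,moq] rk=33  ker:kmo,kmx,kou,kox,kpu,kpx,kqs,ksu,ksx,mou,mox,mpu,mqu,mqx,msx,msz,mux,muz,opq,opx,oqs,oqu,oqx,oqz,osu,ouz,pqs,pqx,psx,pux,qsu,qsx,qux,quz,sux
∂3: piv[ekmo,ekmx,ekox,ekqs,emox,empu,eoqs,eosu,epsx,kmsx,kmuz,kouz,kpqs,kpqx,kpsx,kqsu,kqsx,kqux,ksux,mqux,opqx,oquz] rk=22  ker:kmox,pqsx,qsux
rk∂_3=22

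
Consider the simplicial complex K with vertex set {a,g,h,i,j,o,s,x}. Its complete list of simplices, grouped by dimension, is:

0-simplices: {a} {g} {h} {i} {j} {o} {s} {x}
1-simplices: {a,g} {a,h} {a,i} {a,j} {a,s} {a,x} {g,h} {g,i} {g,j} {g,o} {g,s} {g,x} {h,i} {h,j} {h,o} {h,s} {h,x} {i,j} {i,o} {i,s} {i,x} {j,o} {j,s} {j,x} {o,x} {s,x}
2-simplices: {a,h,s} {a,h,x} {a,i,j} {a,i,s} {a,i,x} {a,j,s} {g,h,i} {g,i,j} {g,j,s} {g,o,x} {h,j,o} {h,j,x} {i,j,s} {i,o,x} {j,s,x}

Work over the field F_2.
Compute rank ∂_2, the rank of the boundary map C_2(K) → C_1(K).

rank∂_2=14

n_0=8 n_1=26 n_2=15  [Z2]
∂1: piv[ag,ah,ai,aj,as,ax,go] rk=7  ker:gh,gi,gj,gs,gx,hi,hj,ho,hs,hx,ij,io,is,ix,jo,js,jx,ox,sx
∂2: piv[ahs,ahx,aij,ais,aix,ajs,ghi,gij,gjs,gox,hjo,hjx,iox,jsx] rk=14  ker:ijs
rk∂_2=14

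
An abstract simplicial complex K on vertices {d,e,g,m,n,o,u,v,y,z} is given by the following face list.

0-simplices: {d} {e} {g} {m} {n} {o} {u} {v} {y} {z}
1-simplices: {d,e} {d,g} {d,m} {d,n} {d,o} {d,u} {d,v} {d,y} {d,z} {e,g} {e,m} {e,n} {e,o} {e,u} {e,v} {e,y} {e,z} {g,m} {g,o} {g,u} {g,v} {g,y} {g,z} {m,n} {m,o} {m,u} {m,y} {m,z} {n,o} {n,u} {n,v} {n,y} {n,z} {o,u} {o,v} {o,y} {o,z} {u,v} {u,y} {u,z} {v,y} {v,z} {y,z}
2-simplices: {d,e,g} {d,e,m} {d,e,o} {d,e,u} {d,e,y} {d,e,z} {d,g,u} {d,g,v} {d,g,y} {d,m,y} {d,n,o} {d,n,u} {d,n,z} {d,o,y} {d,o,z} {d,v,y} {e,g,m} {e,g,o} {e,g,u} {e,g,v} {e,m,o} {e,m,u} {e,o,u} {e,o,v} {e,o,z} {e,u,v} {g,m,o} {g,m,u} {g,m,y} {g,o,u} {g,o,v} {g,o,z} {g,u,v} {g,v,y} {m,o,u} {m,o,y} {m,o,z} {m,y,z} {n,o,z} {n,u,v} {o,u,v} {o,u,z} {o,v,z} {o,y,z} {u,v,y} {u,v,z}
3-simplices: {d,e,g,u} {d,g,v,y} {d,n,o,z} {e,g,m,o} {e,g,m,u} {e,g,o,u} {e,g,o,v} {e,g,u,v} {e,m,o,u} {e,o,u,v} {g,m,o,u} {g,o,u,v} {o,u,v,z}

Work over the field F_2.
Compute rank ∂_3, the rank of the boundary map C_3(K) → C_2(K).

rank∂_3=11

n_0=10 n_1=43 n_2=46 n_3=13  [Z2]
∂1: piv[de,dg,dm,dn,do,du,dv,dy,dz] rk=9  ker:eg,em,en,eo,eu,ev,ey,ez,gm,go,gu,gv,gy,gz,mn,mo,mu,my,mz,no,nu,nv,ny,nz,ou,ov,oy,oz,uv,uy,uz,vy,vz,yz
∂2: piv[deg,dem,deo,deu,dey,dez,dgu,dgv,dgy,dmy,dno,dnu,dnz,doy,doz,dvy,egm,ego,egv,emo,emu,eou,eov,euv,goz,moz,myz,nuv,ouz,ovz,uvy] rk=31  ker:egu,eoz,gmo,gmu,gmy,gou,gov,guv,gvy,mou,moy,noz,ouv,oyz,uvz
∂3: piv[degu,dgvy,dnoz,egmo,egmu,egou,egov,eguv,emou,eouv,ouvz] rk=11  ker:gmou,gouv
rk∂_3=11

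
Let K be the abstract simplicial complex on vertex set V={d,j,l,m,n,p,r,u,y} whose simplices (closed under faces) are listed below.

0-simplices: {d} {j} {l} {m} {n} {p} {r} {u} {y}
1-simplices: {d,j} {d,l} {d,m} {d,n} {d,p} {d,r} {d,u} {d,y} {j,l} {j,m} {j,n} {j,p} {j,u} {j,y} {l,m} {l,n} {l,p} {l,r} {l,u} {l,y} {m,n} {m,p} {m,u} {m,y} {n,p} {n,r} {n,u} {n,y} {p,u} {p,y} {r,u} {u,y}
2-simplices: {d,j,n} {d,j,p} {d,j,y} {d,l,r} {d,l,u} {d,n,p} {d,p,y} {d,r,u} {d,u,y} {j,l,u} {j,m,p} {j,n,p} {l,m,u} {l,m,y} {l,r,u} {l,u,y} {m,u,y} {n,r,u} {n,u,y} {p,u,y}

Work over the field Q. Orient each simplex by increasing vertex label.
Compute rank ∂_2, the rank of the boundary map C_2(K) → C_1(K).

rank∂_2=17

n_0=9 n_1=32 n_2=20  [Q]
∂1: piv[dj,dl,dm,dn,dp,dr,du,dy] rk=8  ker:jl,jm,jn,jp,ju,jy,lm,ln,lp,lr,lu,ly,mn,mp,mu,my,np,nr,nu,ny,pu,py,ru,uy
∂2: piv[djn,djp,djy,dlr,dlu,dnp,dpy,dru,duy,jlu,jmp,lmu,lmy,luy,nru,nuy,puy] rk=17  ker:jnp,lru,muy
rk∂_2=17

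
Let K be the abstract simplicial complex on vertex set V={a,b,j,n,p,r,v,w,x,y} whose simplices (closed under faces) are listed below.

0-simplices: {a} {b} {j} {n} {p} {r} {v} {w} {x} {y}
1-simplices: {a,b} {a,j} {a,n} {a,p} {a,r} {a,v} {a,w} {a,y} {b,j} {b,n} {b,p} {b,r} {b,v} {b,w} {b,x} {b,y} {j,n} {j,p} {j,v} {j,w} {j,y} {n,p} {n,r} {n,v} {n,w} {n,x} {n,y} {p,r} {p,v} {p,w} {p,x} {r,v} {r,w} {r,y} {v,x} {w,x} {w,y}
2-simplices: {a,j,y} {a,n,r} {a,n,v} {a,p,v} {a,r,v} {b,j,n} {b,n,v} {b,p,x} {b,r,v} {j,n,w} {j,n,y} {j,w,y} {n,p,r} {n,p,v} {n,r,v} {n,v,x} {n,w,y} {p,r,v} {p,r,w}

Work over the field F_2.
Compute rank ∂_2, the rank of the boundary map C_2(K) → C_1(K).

rank∂_2=16

n_0=10 n_1=37 n_2=19  [Z2]
∂1: piv[ab,aj,an,ap,ar,av,aw,ay,bx] rk=9  ker:bj,bn,bp,br,bv,bw,by,jn,jp,jv,jw,jy,np,nr,nv,nw,nx,ny,pr,pv,pw,px,rv,rw,ry,vx,wx,wy
∂2: piv[ajy,anr,anv,apv,arv,bjn,bnv,bpx,brv,jnw,jny,jwy,npr,npv,nvx,prw] rk=16  ker:nrv,nwy,prv
rk∂_2=16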